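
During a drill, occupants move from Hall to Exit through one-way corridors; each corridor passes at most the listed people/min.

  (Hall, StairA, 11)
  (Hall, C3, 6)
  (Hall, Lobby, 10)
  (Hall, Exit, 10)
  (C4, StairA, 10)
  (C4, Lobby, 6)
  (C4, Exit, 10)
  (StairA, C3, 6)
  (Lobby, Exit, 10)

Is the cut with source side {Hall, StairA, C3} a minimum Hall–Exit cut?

Yes — it is a minimum cut (capacity 20).

Given cut capacity: 10 + 10 = 20.
Augment Hall→Exit: bottleneck 10, flow now 10.
Augment Hall→Lobby→Exit: bottleneck 10, flow now 20.
No augmenting path remains; maximum flow = 20.
Cut capacity 20 equals the max flow, so it is a minimum cut.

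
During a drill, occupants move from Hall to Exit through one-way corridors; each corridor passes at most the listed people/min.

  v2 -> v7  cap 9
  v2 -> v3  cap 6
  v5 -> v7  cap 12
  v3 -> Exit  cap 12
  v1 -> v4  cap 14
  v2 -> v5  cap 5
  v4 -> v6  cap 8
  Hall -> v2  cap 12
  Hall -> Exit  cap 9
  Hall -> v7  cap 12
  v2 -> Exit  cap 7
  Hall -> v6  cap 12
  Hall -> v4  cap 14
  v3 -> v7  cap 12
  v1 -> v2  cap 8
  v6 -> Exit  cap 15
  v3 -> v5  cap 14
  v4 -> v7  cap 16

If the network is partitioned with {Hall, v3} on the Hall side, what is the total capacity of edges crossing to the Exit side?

Edges leaving {Hall, v3}: Hall→v2 (12), Hall→v4 (14), Hall→v6 (12), Hall→v7 (12), Hall→Exit (9), v3→v5 (14), v3→v7 (12), v3→Exit (12).
Cut capacity = 12 + 14 + 12 + 12 + 9 + 14 + 12 + 12 = 97.

97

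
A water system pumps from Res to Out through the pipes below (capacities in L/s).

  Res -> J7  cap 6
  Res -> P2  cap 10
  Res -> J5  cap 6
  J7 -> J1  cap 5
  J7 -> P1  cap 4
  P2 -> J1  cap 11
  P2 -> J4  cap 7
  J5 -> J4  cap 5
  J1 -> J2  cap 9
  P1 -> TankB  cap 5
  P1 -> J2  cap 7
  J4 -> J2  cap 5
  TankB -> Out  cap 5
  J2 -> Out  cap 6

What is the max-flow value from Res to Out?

10

Augment Res→J7→J1→J2→Out: bottleneck 5, flow now 5.
Augment Res→J7→P1→TankB→Out: bottleneck 1, flow now 6.
Augment Res→P2→J1→J2→Out: bottleneck 1, flow now 7.
Augment Res→P2→J1→J7→P1→TankB→Out: bottleneck 3, flow now 10. (uses reverse residual edge)
No augmenting path remains; maximum flow = 10.
In the residual graph, reachable from Res: {Res, J7, P2, J5, J1, J4, J2}.
Min-cut edges: J7→P1 (4), J2→Out (6); capacity 4 + 6 = 10.
This cut is saturated, so no flow can exceed 10.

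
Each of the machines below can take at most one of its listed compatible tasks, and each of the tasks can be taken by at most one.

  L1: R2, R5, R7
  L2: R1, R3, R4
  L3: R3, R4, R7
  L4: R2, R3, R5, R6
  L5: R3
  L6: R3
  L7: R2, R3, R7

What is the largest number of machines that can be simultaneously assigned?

6

Unit-capacity flow: source→left, listed edges, right→sink; max matching = max flow.
Augmenting path L1→R2 (+1); matched 1.
Augmenting path L2→R1 (+1); matched 2.
Augmenting path L3→R3 (+1); matched 3.
Augmenting path L4→R5 (+1); matched 4.
Augmenting path L7→R7 (+1); matched 5.
Augmenting path L5→R3→L3→R4 (+1); matched 6.
No augmenting path remains; maximum matching = 6.
König certificate: {L1, L2, L3, L4, L7, R3} is a vertex cover of size 6 (every listed pair touches it), so no matching can be larger.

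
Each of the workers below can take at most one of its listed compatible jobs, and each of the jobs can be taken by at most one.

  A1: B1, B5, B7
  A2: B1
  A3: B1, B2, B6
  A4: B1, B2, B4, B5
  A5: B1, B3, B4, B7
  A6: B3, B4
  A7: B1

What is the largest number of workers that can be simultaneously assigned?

Unit-capacity flow: source→left, listed edges, right→sink; max matching = max flow.
Augmenting path A1→B1 (+1); matched 1.
Augmenting path A3→B2 (+1); matched 2.
Augmenting path A4→B4 (+1); matched 3.
Augmenting path A5→B3 (+1); matched 4.
Augmenting path A2→B1→A1→B5 (+1); matched 5.
Augmenting path A6→B3→A5→B7 (+1); matched 6.
No augmenting path remains; maximum matching = 6.
König certificate: {A1, A3, A4, A5, A6, B1} is a vertex cover of size 6 (every listed pair touches it), so no matching can be larger.

6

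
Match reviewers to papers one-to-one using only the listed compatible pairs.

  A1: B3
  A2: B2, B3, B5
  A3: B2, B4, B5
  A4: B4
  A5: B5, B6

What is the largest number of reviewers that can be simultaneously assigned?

Unit-capacity flow: source→left, listed edges, right→sink; max matching = max flow.
Augmenting path A1→B3 (+1); matched 1.
Augmenting path A2→B2 (+1); matched 2.
Augmenting path A3→B4 (+1); matched 3.
Augmenting path A5→B5 (+1); matched 4.
Augmenting path A4→B4→A3→B5→A5→B6 (+1); matched 5.
No augmenting path remains; maximum matching = 5.
König certificate: {A1, A2, A3, A4, A5} is a vertex cover of size 5 (every listed pair touches it), so no matching can be larger.

5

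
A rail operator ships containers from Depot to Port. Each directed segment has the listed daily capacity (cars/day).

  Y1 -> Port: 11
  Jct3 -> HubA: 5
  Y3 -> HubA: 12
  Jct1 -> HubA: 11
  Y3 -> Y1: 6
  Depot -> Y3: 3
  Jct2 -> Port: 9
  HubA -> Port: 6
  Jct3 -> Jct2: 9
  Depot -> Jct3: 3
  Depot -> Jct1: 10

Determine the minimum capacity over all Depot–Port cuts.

Augment Depot→Jct1→HubA→Port: bottleneck 6, flow now 6.
Augment Depot→Y3→Y1→Port: bottleneck 3, flow now 9.
Augment Depot→Jct3→Jct2→Port: bottleneck 3, flow now 12.
No augmenting path remains; maximum flow = 12.
By max-flow min-cut, the minimum cut capacity equals the max flow.
In the residual graph, reachable from Depot: {Depot, Jct1, HubA}.
Min-cut edges: Depot→Y3 (3), Depot→Jct3 (3), HubA→Port (6); capacity 3 + 3 + 6 = 12.

12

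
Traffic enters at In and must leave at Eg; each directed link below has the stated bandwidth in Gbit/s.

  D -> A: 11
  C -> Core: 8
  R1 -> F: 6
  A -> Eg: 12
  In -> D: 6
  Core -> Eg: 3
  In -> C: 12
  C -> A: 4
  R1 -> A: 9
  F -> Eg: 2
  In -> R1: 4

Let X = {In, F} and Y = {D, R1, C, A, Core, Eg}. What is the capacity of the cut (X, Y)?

24

Edges leaving {In, F}: In→D (6), In→R1 (4), In→C (12), F→Eg (2).
Cut capacity = 6 + 4 + 12 + 2 = 24.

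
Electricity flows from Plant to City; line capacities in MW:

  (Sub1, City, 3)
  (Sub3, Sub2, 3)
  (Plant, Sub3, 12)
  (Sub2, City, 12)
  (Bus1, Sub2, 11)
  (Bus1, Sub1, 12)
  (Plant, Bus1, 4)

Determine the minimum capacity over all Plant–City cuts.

7

Augment Plant→Sub3→Sub2→City: bottleneck 3, flow now 3.
Augment Plant→Bus1→Sub1→City: bottleneck 3, flow now 6.
Augment Plant→Bus1→Sub2→City: bottleneck 1, flow now 7.
No augmenting path remains; maximum flow = 7.
By max-flow min-cut, the minimum cut capacity equals the max flow.
In the residual graph, reachable from Plant: {Plant, Sub3}.
Min-cut edges: Plant→Bus1 (4), Sub3→Sub2 (3); capacity 4 + 3 = 7.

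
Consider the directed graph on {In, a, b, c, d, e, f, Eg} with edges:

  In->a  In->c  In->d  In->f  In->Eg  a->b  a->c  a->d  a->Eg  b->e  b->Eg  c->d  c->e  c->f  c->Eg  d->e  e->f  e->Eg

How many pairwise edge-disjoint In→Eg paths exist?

Assign every edge capacity 1; by Menger, the answer equals the max flow.
Path In→Eg (+1); total 1.
Path In→a→Eg (+1); total 2.
Path In→c→Eg (+1); total 3.
Path In→d→e→Eg (+1); total 4.
No residual In→Eg path; max flow = 4.
Certifying cut of size 4: {In→Eg, In→a, In→c, In→d}.

4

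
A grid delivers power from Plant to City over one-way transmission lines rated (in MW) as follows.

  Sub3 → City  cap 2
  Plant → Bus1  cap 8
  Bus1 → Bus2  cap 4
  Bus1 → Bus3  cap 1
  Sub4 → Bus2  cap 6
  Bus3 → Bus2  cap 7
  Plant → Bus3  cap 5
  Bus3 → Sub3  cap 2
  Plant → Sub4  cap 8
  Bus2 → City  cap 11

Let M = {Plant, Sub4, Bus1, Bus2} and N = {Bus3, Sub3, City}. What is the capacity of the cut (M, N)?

Edges leaving {Plant, Sub4, Bus1, Bus2}: Plant→Bus3 (5), Bus1→Bus3 (1), Bus2→City (11).
Cut capacity = 5 + 1 + 11 = 17.

17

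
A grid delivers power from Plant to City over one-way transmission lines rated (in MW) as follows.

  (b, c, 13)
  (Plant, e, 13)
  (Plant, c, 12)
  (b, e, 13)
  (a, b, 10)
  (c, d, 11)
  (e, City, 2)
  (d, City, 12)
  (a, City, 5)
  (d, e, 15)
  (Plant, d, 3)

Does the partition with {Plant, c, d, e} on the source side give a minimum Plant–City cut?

Yes — it is a minimum cut (capacity 14).

Given cut capacity: 12 + 2 = 14.
Augment Plant→d→City: bottleneck 3, flow now 3.
Augment Plant→e→City: bottleneck 2, flow now 5.
Augment Plant→c→d→City: bottleneck 9, flow now 14.
No augmenting path remains; maximum flow = 14.
Cut capacity 14 equals the max flow, so it is a minimum cut.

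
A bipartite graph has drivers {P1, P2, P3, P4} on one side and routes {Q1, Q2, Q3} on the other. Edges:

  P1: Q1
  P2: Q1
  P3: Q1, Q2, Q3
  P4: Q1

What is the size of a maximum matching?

2

Unit-capacity flow: source→left, listed edges, right→sink; max matching = max flow.
Augmenting path P1→Q1 (+1); matched 1.
Augmenting path P3→Q2 (+1); matched 2.
No augmenting path remains; maximum matching = 2.
König certificate: {P3, Q1} is a vertex cover of size 2 (every listed pair touches it), so no matching can be larger.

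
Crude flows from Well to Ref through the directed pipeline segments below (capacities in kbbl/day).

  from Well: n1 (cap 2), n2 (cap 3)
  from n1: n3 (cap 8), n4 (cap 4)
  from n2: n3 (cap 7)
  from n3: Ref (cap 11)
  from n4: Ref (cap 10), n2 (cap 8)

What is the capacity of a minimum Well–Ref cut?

5

Augment Well→n1→n3→Ref: bottleneck 2, flow now 2.
Augment Well→n2→n3→Ref: bottleneck 3, flow now 5.
No augmenting path remains; maximum flow = 5.
By max-flow min-cut, the minimum cut capacity equals the max flow.
In the residual graph, reachable from Well: {Well}.
Min-cut edges: Well→n1 (2), Well→n2 (3); capacity 2 + 3 = 5.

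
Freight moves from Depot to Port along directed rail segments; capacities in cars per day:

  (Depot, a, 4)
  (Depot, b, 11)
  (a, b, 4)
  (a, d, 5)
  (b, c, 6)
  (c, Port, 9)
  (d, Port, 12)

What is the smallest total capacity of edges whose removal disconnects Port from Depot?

10

Augment Depot→a→d→Port: bottleneck 4, flow now 4.
Augment Depot→b→c→Port: bottleneck 6, flow now 10.
No augmenting path remains; maximum flow = 10.
By max-flow min-cut, the minimum cut capacity equals the max flow.
In the residual graph, reachable from Depot: {Depot, b}.
Min-cut edges: Depot→a (4), b→c (6); capacity 4 + 6 = 10.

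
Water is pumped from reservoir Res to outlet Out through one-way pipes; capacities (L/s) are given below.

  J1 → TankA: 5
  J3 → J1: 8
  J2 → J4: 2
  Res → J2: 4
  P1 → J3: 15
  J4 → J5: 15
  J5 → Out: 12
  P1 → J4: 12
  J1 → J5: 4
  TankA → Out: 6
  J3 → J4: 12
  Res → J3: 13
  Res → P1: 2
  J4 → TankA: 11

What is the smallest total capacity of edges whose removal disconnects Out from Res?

Augment Res→J3→J1→TankA→Out: bottleneck 5, flow now 5.
Augment Res→J3→J1→J5→Out: bottleneck 3, flow now 8.
Augment Res→J3→J4→TankA→Out: bottleneck 1, flow now 9.
Augment Res→J3→J4→J5→Out: bottleneck 4, flow now 13.
Augment Res→J2→J4→J5→Out: bottleneck 2, flow now 15.
Augment Res→P1→J4→J5→Out: bottleneck 2, flow now 17.
No augmenting path remains; maximum flow = 17.
By max-flow min-cut, the minimum cut capacity equals the max flow.
In the residual graph, reachable from Res: {Res, J2}.
Min-cut edges: Res→J3 (13), Res→P1 (2), J2→J4 (2); capacity 13 + 2 + 2 = 17.

17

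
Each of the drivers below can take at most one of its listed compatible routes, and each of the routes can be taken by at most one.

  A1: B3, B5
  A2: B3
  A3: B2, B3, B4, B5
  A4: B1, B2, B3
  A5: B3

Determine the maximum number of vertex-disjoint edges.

Unit-capacity flow: source→left, listed edges, right→sink; max matching = max flow.
Augmenting path A1→B3 (+1); matched 1.
Augmenting path A3→B2 (+1); matched 2.
Augmenting path A4→B1 (+1); matched 3.
Augmenting path A2→B3→A1→B5 (+1); matched 4.
No augmenting path remains; maximum matching = 4.
König certificate: {A1, A3, A4, B3} is a vertex cover of size 4 (every listed pair touches it), so no matching can be larger.

4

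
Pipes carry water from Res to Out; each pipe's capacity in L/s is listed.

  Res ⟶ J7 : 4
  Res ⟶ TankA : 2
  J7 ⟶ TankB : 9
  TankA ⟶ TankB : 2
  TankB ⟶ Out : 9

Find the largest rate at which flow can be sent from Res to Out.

6

Augment Res→J7→TankB→Out: bottleneck 4, flow now 4.
Augment Res→TankA→TankB→Out: bottleneck 2, flow now 6.
No augmenting path remains; maximum flow = 6.
In the residual graph, reachable from Res: {Res}.
Min-cut edges: Res→J7 (4), Res→TankA (2); capacity 4 + 2 = 6.
This cut is saturated, so no flow can exceed 6.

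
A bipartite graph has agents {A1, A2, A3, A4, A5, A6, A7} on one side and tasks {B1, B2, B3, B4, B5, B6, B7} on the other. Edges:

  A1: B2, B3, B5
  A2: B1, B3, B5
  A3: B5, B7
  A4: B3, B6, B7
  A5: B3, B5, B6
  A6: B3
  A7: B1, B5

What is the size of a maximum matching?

6

Unit-capacity flow: source→left, listed edges, right→sink; max matching = max flow.
Augmenting path A1→B2 (+1); matched 1.
Augmenting path A2→B1 (+1); matched 2.
Augmenting path A3→B5 (+1); matched 3.
Augmenting path A4→B3 (+1); matched 4.
Augmenting path A5→B6 (+1); matched 5.
Augmenting path A6→B3→A4→B7 (+1); matched 6.
No augmenting path remains; maximum matching = 6.
König certificate: {A1, B1, B3, B5, B6, B7} is a vertex cover of size 6 (every listed pair touches it), so no matching can be larger.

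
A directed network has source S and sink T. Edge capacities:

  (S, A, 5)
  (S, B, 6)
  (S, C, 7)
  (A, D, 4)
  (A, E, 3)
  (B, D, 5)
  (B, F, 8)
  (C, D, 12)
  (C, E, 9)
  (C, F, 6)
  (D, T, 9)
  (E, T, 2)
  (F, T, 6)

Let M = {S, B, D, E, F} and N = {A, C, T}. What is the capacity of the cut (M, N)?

29

Edges leaving {S, B, D, E, F}: S→A (5), S→C (7), D→T (9), E→T (2), F→T (6).
Cut capacity = 5 + 7 + 9 + 2 + 6 = 29.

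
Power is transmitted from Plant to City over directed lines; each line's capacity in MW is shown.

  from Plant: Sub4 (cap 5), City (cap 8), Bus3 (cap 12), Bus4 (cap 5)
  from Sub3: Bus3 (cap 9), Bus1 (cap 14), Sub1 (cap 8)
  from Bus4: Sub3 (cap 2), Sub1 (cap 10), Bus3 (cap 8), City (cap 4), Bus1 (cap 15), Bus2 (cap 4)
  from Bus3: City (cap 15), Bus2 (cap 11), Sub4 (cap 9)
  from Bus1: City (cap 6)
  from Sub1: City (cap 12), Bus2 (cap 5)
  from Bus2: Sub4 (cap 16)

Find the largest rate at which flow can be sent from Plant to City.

25

Augment Plant→City: bottleneck 8, flow now 8.
Augment Plant→Bus4→City: bottleneck 4, flow now 12.
Augment Plant→Bus3→City: bottleneck 12, flow now 24.
Augment Plant→Bus4→Bus3→City: bottleneck 1, flow now 25.
No augmenting path remains; maximum flow = 25.
In the residual graph, reachable from Plant: {Plant, Sub4}.
Min-cut edges: Plant→Bus4 (5), Plant→Bus3 (12), Plant→City (8); capacity 5 + 12 + 8 = 25.
This cut is saturated, so no flow can exceed 25.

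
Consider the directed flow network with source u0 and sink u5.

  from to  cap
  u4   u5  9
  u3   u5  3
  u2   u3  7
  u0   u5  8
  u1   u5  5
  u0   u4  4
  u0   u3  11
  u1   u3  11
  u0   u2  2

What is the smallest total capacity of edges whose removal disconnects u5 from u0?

Augment u0→u5: bottleneck 8, flow now 8.
Augment u0→u3→u5: bottleneck 3, flow now 11.
Augment u0→u4→u5: bottleneck 4, flow now 15.
No augmenting path remains; maximum flow = 15.
By max-flow min-cut, the minimum cut capacity equals the max flow.
In the residual graph, reachable from u0: {u0, u2, u3}.
Min-cut edges: u0→u4 (4), u0→u5 (8), u3→u5 (3); capacity 4 + 8 + 3 = 15.

15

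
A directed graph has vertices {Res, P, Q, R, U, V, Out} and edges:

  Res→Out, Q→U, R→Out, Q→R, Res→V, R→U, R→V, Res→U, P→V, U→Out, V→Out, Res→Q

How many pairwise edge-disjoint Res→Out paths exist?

Assign every edge capacity 1; by Menger, the answer equals the max flow.
Path Res→Out (+1); total 1.
Path Res→U→Out (+1); total 2.
Path Res→V→Out (+1); total 3.
Path Res→Q→R→Out (+1); total 4.
No residual Res→Out path; max flow = 4.
Certifying cut of size 4: {Res→Out, Res→Q, Res→U, Res→V}.

4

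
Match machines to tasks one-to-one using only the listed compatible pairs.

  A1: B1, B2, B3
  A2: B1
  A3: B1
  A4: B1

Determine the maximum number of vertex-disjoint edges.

Unit-capacity flow: source→left, listed edges, right→sink; max matching = max flow.
Augmenting path A1→B1 (+1); matched 1.
Augmenting path A2→B1→A1→B2 (+1); matched 2.
No augmenting path remains; maximum matching = 2.
König certificate: {A1, B1} is a vertex cover of size 2 (every listed pair touches it), so no matching can be larger.

2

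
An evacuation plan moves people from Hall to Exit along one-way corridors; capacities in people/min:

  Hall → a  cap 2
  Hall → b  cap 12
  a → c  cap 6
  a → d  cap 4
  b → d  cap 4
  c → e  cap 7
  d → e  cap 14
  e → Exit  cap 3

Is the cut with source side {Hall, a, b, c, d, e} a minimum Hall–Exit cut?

Yes — it is a minimum cut (capacity 3).

Given cut capacity: 3 = 3.
Augment Hall→a→c→e→Exit: bottleneck 2, flow now 2.
Augment Hall→b→d→e→Exit: bottleneck 1, flow now 3.
No augmenting path remains; maximum flow = 3.
Cut capacity 3 equals the max flow, so it is a minimum cut.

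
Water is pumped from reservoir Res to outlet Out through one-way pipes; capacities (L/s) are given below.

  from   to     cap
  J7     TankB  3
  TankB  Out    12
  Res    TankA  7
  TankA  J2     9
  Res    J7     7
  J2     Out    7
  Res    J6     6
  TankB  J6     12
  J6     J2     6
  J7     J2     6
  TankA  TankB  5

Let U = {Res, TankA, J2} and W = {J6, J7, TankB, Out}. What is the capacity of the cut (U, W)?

Edges leaving {Res, TankA, J2}: Res→J6 (6), Res→J7 (7), TankA→TankB (5), J2→Out (7).
Cut capacity = 6 + 7 + 5 + 7 = 25.

25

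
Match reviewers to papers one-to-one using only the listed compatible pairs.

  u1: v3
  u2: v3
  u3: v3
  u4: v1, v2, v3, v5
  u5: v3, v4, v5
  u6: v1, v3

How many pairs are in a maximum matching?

4

Unit-capacity flow: source→left, listed edges, right→sink; max matching = max flow.
Augmenting path u1→v3 (+1); matched 1.
Augmenting path u4→v1 (+1); matched 2.
Augmenting path u5→v4 (+1); matched 3.
Augmenting path u6→v1→u4→v2 (+1); matched 4.
No augmenting path remains; maximum matching = 4.
König certificate: {u4, u5, u6, v3} is a vertex cover of size 4 (every listed pair touches it), so no matching can be larger.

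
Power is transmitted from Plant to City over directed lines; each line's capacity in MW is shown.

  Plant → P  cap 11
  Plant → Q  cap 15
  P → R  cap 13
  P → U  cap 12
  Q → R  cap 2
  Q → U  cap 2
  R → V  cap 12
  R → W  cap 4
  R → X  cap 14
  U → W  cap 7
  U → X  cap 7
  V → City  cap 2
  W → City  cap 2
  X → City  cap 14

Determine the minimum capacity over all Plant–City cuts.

Augment Plant→P→R→V→City: bottleneck 2, flow now 2.
Augment Plant→P→R→W→City: bottleneck 2, flow now 4.
Augment Plant→P→R→X→City: bottleneck 7, flow now 11.
Augment Plant→Q→R→X→City: bottleneck 2, flow now 13.
Augment Plant→Q→U→X→City: bottleneck 2, flow now 15.
No augmenting path remains; maximum flow = 15.
By max-flow min-cut, the minimum cut capacity equals the max flow.
In the residual graph, reachable from Plant: {Plant, Q}.
Min-cut edges: Plant→P (11), Q→R (2), Q→U (2); capacity 11 + 2 + 2 = 15.

15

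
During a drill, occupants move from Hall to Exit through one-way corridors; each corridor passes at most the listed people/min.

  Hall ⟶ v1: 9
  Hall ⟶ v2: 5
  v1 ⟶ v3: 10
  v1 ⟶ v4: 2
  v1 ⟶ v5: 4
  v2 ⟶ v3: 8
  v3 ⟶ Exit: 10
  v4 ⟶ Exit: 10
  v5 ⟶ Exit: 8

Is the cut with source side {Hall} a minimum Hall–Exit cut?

Given cut capacity: 9 + 5 = 14.
Augment Hall→v1→v3→Exit: bottleneck 9, flow now 9.
Augment Hall→v2→v3→Exit: bottleneck 1, flow now 10.
Augment Hall→v2→v3→v1→v4→Exit: bottleneck 2, flow now 12. (uses reverse residual edge)
Augment Hall→v2→v3→v1→v5→Exit: bottleneck 2, flow now 14. (uses reverse residual edge)
No augmenting path remains; maximum flow = 14.
Cut capacity 14 equals the max flow, so it is a minimum cut.

Yes — it is a minimum cut (capacity 14).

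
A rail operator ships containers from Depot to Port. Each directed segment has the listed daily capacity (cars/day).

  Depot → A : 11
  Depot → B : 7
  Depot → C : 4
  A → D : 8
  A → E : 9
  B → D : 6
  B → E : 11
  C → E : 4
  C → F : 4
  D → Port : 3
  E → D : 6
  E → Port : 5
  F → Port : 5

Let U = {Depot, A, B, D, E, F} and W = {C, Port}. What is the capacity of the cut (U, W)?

Edges leaving {Depot, A, B, D, E, F}: Depot→C (4), D→Port (3), E→Port (5), F→Port (5).
Cut capacity = 4 + 3 + 5 + 5 = 17.

17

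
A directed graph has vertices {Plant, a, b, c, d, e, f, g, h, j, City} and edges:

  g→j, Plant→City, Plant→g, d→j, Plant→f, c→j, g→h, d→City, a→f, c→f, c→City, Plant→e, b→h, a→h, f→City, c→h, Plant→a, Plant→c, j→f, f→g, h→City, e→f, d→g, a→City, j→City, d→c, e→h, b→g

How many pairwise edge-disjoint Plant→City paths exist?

Assign every edge capacity 1; by Menger, the answer equals the max flow.
Path Plant→City (+1); total 1.
Path Plant→a→City (+1); total 2.
Path Plant→c→City (+1); total 3.
Path Plant→f→City (+1); total 4.
Path Plant→e→h→City (+1); total 5.
Path Plant→g→j→City (+1); total 6.
No residual Plant→City path; max flow = 6.
Certifying cut of size 6: {Plant→City, Plant→a, Plant→c, Plant→e, Plant→f, Plant→g}.

6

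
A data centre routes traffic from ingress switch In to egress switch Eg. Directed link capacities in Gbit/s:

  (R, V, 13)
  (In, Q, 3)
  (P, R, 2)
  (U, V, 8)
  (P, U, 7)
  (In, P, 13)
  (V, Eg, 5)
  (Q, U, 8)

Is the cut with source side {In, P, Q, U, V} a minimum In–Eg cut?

Given cut capacity: 2 + 5 = 7.
Augment In→P→R→V→Eg: bottleneck 2, flow now 2.
Augment In→P→U→V→Eg: bottleneck 3, flow now 5.
No augmenting path remains; maximum flow = 5.
In the residual graph, reachable from In: {In, P, Q, R, U, V}.
Min-cut edges: V→Eg (5); capacity 5 = 5.
Cut capacity 7 exceeds the max flow 5, so it is not minimum.

No — its capacity is 7, but the minimum cut has capacity 5.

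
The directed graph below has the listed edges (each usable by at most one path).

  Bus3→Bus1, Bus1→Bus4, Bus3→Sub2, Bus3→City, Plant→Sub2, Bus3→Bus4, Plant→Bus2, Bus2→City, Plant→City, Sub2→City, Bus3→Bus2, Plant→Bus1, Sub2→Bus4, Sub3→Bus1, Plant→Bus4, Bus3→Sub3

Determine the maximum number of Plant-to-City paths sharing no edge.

3

Assign every edge capacity 1; by Menger, the answer equals the max flow.
Path Plant→City (+1); total 1.
Path Plant→Bus2→City (+1); total 2.
Path Plant→Sub2→City (+1); total 3.
No residual Plant→City path; max flow = 3.
Certifying cut of size 3: {Plant→Bus2, Plant→City, Plant→Sub2}.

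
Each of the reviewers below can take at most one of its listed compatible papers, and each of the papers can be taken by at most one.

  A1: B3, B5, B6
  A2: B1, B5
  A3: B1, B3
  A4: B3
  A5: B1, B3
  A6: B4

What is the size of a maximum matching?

5

Unit-capacity flow: source→left, listed edges, right→sink; max matching = max flow.
Augmenting path A1→B3 (+1); matched 1.
Augmenting path A2→B1 (+1); matched 2.
Augmenting path A6→B4 (+1); matched 3.
Augmenting path A3→B1→A2→B5 (+1); matched 4.
Augmenting path A4→B3→A1→B6 (+1); matched 5.
No augmenting path remains; maximum matching = 5.
König certificate: {A1, A2, A6, B1, B3} is a vertex cover of size 5 (every listed pair touches it), so no matching can be larger.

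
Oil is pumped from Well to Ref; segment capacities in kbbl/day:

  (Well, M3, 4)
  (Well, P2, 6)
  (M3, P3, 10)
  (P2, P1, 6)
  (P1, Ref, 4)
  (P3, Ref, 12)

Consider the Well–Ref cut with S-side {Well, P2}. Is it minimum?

No — its capacity is 10, but the minimum cut has capacity 8.

Given cut capacity: 4 + 6 = 10.
Augment Well→M3→P3→Ref: bottleneck 4, flow now 4.
Augment Well→P2→P1→Ref: bottleneck 4, flow now 8.
No augmenting path remains; maximum flow = 8.
In the residual graph, reachable from Well: {Well, P2, P1}.
Min-cut edges: Well→M3 (4), P1→Ref (4); capacity 4 + 4 = 8.
Cut capacity 10 exceeds the max flow 8, so it is not minimum.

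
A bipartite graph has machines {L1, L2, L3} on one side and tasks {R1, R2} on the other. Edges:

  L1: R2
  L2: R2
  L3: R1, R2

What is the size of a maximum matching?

Unit-capacity flow: source→left, listed edges, right→sink; max matching = max flow.
Augmenting path L1→R2 (+1); matched 1.
Augmenting path L3→R1 (+1); matched 2.
No augmenting path remains; maximum matching = 2.
König certificate: {L3, R2} is a vertex cover of size 2 (every listed pair touches it), so no matching can be larger.

2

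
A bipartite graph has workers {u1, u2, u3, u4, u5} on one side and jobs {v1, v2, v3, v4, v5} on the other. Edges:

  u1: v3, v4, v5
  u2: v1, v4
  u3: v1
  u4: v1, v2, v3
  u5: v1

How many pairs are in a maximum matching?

4

Unit-capacity flow: source→left, listed edges, right→sink; max matching = max flow.
Augmenting path u1→v3 (+1); matched 1.
Augmenting path u2→v1 (+1); matched 2.
Augmenting path u4→v2 (+1); matched 3.
Augmenting path u3→v1→u2→v4 (+1); matched 4.
No augmenting path remains; maximum matching = 4.
König certificate: {u1, u2, u4, v1} is a vertex cover of size 4 (every listed pair touches it), so no matching can be larger.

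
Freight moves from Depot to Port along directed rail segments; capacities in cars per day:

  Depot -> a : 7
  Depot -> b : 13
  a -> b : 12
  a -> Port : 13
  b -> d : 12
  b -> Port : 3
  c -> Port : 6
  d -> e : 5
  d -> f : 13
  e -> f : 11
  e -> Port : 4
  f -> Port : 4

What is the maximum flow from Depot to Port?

Augment Depot→a→Port: bottleneck 7, flow now 7.
Augment Depot→b→Port: bottleneck 3, flow now 10.
Augment Depot→b→d→e→Port: bottleneck 4, flow now 14.
Augment Depot→b→d→f→Port: bottleneck 4, flow now 18.
No augmenting path remains; maximum flow = 18.
In the residual graph, reachable from Depot: {Depot, b, d, e, f}.
Min-cut edges: Depot→a (7), b→Port (3), e→Port (4), f→Port (4); capacity 7 + 3 + 4 + 4 = 18.
This cut is saturated, so no flow can exceed 18.

18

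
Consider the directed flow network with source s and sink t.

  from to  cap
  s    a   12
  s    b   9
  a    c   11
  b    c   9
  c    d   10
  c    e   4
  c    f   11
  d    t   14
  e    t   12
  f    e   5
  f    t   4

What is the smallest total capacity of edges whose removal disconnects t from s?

Augment s→a→c→d→t: bottleneck 10, flow now 10.
Augment s→a→c→e→t: bottleneck 1, flow now 11.
Augment s→b→c→e→t: bottleneck 3, flow now 14.
Augment s→b→c→f→t: bottleneck 4, flow now 18.
Augment s→b→c→f→e→t: bottleneck 2, flow now 20.
No augmenting path remains; maximum flow = 20.
By max-flow min-cut, the minimum cut capacity equals the max flow.
In the residual graph, reachable from s: {s, a}.
Min-cut edges: s→b (9), a→c (11); capacity 9 + 11 = 20.

20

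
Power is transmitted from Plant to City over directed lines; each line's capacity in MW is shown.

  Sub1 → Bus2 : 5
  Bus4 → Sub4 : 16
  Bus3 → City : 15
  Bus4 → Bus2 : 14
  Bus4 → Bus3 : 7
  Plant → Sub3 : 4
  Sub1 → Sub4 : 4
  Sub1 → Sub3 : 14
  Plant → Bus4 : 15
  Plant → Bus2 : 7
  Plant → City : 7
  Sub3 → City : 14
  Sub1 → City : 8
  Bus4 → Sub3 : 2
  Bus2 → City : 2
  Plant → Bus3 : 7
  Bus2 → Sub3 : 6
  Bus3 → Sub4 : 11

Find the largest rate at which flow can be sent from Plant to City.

35

Augment Plant→City: bottleneck 7, flow now 7.
Augment Plant→Bus3→City: bottleneck 7, flow now 14.
Augment Plant→Bus2→City: bottleneck 2, flow now 16.
Augment Plant→Sub3→City: bottleneck 4, flow now 20.
Augment Plant→Bus4→Bus3→City: bottleneck 7, flow now 27.
Augment Plant→Bus4→Sub3→City: bottleneck 2, flow now 29.
Augment Plant→Bus2→Sub3→City: bottleneck 5, flow now 34.
Augment Plant→Bus4→Bus2→Sub3→City: bottleneck 1, flow now 35.
No augmenting path remains; maximum flow = 35.
In the residual graph, reachable from Plant: {Plant, Bus4, Bus2, Sub4}.
Min-cut edges: Plant→Bus3 (7), Plant→Sub3 (4), Plant→City (7), Bus4→Bus3 (7), Bus4→Sub3 (2), Bus2→Sub3 (6), Bus2→City (2); capacity 7 + 4 + 7 + 7 + 2 + 6 + 2 = 35.
This cut is saturated, so no flow can exceed 35.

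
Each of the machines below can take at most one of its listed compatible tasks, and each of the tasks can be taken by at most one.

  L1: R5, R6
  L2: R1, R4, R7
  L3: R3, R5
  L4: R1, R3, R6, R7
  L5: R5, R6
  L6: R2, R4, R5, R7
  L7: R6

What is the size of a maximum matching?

Unit-capacity flow: source→left, listed edges, right→sink; max matching = max flow.
Augmenting path L1→R5 (+1); matched 1.
Augmenting path L2→R1 (+1); matched 2.
Augmenting path L3→R3 (+1); matched 3.
Augmenting path L4→R6 (+1); matched 4.
Augmenting path L6→R2 (+1); matched 5.
Augmenting path L5→R6→L4→R7 (+1); matched 6.
No augmenting path remains; maximum matching = 6.
König certificate: {L2, L3, L4, L6, R5, R6} is a vertex cover of size 6 (every listed pair touches it), so no matching can be larger.

6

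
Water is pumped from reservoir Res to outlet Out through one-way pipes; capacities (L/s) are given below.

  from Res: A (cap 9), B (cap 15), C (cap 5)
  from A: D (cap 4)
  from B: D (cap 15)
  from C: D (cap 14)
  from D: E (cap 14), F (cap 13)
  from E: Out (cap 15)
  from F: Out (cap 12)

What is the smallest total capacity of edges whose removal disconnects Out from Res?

Augment Res→A→D→E→Out: bottleneck 4, flow now 4.
Augment Res→B→D→E→Out: bottleneck 10, flow now 14.
Augment Res→B→D→F→Out: bottleneck 5, flow now 19.
Augment Res→C→D→F→Out: bottleneck 5, flow now 24.
No augmenting path remains; maximum flow = 24.
By max-flow min-cut, the minimum cut capacity equals the max flow.
In the residual graph, reachable from Res: {Res, A}.
Min-cut edges: Res→B (15), Res→C (5), A→D (4); capacity 15 + 5 + 4 = 24.

24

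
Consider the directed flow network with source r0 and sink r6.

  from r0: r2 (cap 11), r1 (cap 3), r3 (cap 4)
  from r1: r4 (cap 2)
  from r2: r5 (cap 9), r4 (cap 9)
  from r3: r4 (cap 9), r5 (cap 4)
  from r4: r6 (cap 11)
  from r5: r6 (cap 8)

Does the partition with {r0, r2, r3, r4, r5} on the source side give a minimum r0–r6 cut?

No — its capacity is 22, but the minimum cut has capacity 17.

Given cut capacity: 3 + 11 + 8 = 22.
Augment r0→r1→r4→r6: bottleneck 2, flow now 2.
Augment r0→r2→r4→r6: bottleneck 9, flow now 11.
Augment r0→r2→r5→r6: bottleneck 2, flow now 13.
Augment r0→r3→r5→r6: bottleneck 4, flow now 17.
No augmenting path remains; maximum flow = 17.
In the residual graph, reachable from r0: {r0, r1}.
Min-cut edges: r0→r2 (11), r0→r3 (4), r1→r4 (2); capacity 11 + 4 + 2 = 17.
Cut capacity 22 exceeds the max flow 17, so it is not minimum.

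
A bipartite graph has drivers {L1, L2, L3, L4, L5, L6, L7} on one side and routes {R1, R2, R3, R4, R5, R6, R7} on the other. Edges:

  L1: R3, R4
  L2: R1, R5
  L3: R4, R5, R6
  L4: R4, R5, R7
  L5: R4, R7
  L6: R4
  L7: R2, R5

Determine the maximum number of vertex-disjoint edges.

Unit-capacity flow: source→left, listed edges, right→sink; max matching = max flow.
Augmenting path L1→R3 (+1); matched 1.
Augmenting path L2→R1 (+1); matched 2.
Augmenting path L3→R4 (+1); matched 3.
Augmenting path L4→R5 (+1); matched 4.
Augmenting path L5→R7 (+1); matched 5.
Augmenting path L7→R2 (+1); matched 6.
Augmenting path L6→R4→L3→R6 (+1); matched 7.
No augmenting path remains; maximum matching = 7.
König certificate: {L1, L2, L3, L4, L5, L6, L7} is a vertex cover of size 7 (every listed pair touches it), so no matching can be larger.

7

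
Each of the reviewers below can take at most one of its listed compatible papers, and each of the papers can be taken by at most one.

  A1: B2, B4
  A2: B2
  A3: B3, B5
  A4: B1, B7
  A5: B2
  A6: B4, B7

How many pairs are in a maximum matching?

Unit-capacity flow: source→left, listed edges, right→sink; max matching = max flow.
Augmenting path A1→B2 (+1); matched 1.
Augmenting path A3→B3 (+1); matched 2.
Augmenting path A4→B1 (+1); matched 3.
Augmenting path A6→B4 (+1); matched 4.
Augmenting path A2→B2→A1→B4→A6→B7 (+1); matched 5.
No augmenting path remains; maximum matching = 5.
König certificate: {A1, A3, A4, A6, B2} is a vertex cover of size 5 (every listed pair touches it), so no matching can be larger.

5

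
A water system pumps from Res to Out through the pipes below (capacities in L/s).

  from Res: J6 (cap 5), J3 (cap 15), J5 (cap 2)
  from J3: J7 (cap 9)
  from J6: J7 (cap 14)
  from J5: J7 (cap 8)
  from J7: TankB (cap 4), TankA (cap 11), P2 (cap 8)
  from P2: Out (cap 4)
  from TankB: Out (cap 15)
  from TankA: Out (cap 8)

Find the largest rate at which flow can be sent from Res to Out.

Augment Res→J3→J7→P2→Out: bottleneck 4, flow now 4.
Augment Res→J3→J7→TankB→Out: bottleneck 4, flow now 8.
Augment Res→J3→J7→TankA→Out: bottleneck 1, flow now 9.
Augment Res→J6→J7→TankA→Out: bottleneck 5, flow now 14.
Augment Res→J5→J7→TankA→Out: bottleneck 2, flow now 16.
No augmenting path remains; maximum flow = 16.
In the residual graph, reachable from Res: {Res, J3}.
Min-cut edges: Res→J6 (5), Res→J5 (2), J3→J7 (9); capacity 5 + 2 + 9 = 16.
This cut is saturated, so no flow can exceed 16.

16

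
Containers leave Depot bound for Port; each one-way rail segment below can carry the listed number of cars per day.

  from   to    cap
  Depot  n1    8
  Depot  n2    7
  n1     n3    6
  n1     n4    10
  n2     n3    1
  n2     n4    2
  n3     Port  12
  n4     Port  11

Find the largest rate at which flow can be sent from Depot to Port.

Augment Depot→n1→n3→Port: bottleneck 6, flow now 6.
Augment Depot→n1→n4→Port: bottleneck 2, flow now 8.
Augment Depot→n2→n3→Port: bottleneck 1, flow now 9.
Augment Depot→n2→n4→Port: bottleneck 2, flow now 11.
No augmenting path remains; maximum flow = 11.
In the residual graph, reachable from Depot: {Depot, n2}.
Min-cut edges: Depot→n1 (8), n2→n3 (1), n2→n4 (2); capacity 8 + 1 + 2 = 11.
This cut is saturated, so no flow can exceed 11.

11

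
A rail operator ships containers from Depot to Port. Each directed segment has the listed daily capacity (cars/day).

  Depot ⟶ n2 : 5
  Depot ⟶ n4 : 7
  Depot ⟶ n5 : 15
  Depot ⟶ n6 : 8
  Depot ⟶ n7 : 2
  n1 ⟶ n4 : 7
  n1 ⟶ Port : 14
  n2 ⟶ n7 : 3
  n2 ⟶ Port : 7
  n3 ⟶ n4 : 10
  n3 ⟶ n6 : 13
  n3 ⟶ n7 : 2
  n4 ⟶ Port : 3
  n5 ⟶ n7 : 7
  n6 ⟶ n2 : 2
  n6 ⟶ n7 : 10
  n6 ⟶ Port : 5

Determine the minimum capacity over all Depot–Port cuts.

Augment Depot→n2→Port: bottleneck 5, flow now 5.
Augment Depot→n4→Port: bottleneck 3, flow now 8.
Augment Depot→n6→Port: bottleneck 5, flow now 13.
Augment Depot→n6→n2→Port: bottleneck 2, flow now 15.
No augmenting path remains; maximum flow = 15.
By max-flow min-cut, the minimum cut capacity equals the max flow.
In the residual graph, reachable from Depot: {Depot, n4, n5, n6, n7}.
Min-cut edges: Depot→n2 (5), n4→Port (3), n6→n2 (2), n6→Port (5); capacity 5 + 3 + 2 + 5 = 15.

15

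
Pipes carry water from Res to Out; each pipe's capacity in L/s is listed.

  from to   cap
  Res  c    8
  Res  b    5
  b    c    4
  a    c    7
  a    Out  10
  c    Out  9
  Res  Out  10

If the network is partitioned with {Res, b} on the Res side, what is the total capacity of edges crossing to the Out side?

22

Edges leaving {Res, b}: Res→c (8), Res→Out (10), b→c (4).
Cut capacity = 8 + 10 + 4 = 22.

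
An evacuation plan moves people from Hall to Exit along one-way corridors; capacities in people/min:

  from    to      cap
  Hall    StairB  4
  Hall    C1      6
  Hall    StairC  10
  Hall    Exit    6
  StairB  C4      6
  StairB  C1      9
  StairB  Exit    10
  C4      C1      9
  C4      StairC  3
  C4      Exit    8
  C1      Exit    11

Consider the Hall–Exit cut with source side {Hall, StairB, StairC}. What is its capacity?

37

Edges leaving {Hall, StairB, StairC}: Hall→C1 (6), Hall→Exit (6), StairB→C4 (6), StairB→C1 (9), StairB→Exit (10).
Cut capacity = 6 + 6 + 6 + 9 + 10 = 37.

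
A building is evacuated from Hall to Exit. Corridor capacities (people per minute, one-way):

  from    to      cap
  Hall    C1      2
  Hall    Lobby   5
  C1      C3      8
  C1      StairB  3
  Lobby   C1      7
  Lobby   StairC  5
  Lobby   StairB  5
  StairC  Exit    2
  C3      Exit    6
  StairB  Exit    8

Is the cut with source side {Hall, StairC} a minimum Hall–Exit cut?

Given cut capacity: 2 + 5 + 2 = 9.
Augment Hall→C1→C3→Exit: bottleneck 2, flow now 2.
Augment Hall→Lobby→StairC→Exit: bottleneck 2, flow now 4.
Augment Hall→Lobby→StairB→Exit: bottleneck 3, flow now 7.
No augmenting path remains; maximum flow = 7.
In the residual graph, reachable from Hall: {Hall}.
Min-cut edges: Hall→C1 (2), Hall→Lobby (5); capacity 2 + 5 = 7.
Cut capacity 9 exceeds the max flow 7, so it is not minimum.

No — its capacity is 9, but the minimum cut has capacity 7.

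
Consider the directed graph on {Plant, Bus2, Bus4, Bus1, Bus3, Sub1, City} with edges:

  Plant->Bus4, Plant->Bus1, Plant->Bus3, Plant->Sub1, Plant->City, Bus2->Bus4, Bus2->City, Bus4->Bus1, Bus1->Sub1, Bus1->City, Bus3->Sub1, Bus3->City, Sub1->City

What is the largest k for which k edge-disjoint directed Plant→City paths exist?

Assign every edge capacity 1; by Menger, the answer equals the max flow.
Path Plant→City (+1); total 1.
Path Plant→Bus1→City (+1); total 2.
Path Plant→Bus3→City (+1); total 3.
Path Plant→Sub1→City (+1); total 4.
No residual Plant→City path; max flow = 4.
Certifying cut of size 4: {Bus1→City, Plant→Bus3, Plant→City, Sub1→City}.

4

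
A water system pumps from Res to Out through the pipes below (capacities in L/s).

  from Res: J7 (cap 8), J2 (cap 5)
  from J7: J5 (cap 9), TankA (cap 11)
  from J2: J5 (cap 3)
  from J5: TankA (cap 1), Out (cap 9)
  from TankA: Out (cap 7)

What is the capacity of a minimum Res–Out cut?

Augment Res→J7→J5→Out: bottleneck 8, flow now 8.
Augment Res→J2→J5→Out: bottleneck 1, flow now 9.
Augment Res→J2→J5→TankA→Out: bottleneck 1, flow now 10.
Augment Res→J2→J5→J7→TankA→Out: bottleneck 1, flow now 11. (uses reverse residual edge)
No augmenting path remains; maximum flow = 11.
By max-flow min-cut, the minimum cut capacity equals the max flow.
In the residual graph, reachable from Res: {Res, J2}.
Min-cut edges: Res→J7 (8), J2→J5 (3); capacity 8 + 3 = 11.

11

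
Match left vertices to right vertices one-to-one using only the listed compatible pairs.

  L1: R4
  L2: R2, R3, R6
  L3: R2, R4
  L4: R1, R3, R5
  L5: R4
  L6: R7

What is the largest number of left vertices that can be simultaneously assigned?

Unit-capacity flow: source→left, listed edges, right→sink; max matching = max flow.
Augmenting path L1→R4 (+1); matched 1.
Augmenting path L2→R2 (+1); matched 2.
Augmenting path L4→R1 (+1); matched 3.
Augmenting path L6→R7 (+1); matched 4.
Augmenting path L3→R2→L2→R3 (+1); matched 5.
No augmenting path remains; maximum matching = 5.
König certificate: {L2, L3, L4, L6, R4} is a vertex cover of size 5 (every listed pair touches it), so no matching can be larger.

5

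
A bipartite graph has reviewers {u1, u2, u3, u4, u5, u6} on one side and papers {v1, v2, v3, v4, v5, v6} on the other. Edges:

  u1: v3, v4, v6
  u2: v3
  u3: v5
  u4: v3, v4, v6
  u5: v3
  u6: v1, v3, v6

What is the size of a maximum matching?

Unit-capacity flow: source→left, listed edges, right→sink; max matching = max flow.
Augmenting path u1→v3 (+1); matched 1.
Augmenting path u3→v5 (+1); matched 2.
Augmenting path u4→v4 (+1); matched 3.
Augmenting path u6→v1 (+1); matched 4.
Augmenting path u2→v3→u1→v6 (+1); matched 5.
No augmenting path remains; maximum matching = 5.
König certificate: {u1, u3, u4, u6, v3} is a vertex cover of size 5 (every listed pair touches it), so no matching can be larger.

5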